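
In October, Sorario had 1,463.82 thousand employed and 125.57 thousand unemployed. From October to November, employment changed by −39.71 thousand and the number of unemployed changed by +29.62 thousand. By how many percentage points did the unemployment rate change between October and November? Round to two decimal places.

The unemployment rate changed by +1.93 percentage points.

October: labor force = 1,463.82 + 125.57 = 1,589.39; u = 125.57/1,589.39 = 7.90%.
November: labor force = 1,424.11 + 155.19 = 1,579.30; u = 155.19/1,579.30 = 9.83%.
Change = 9.83% − 7.90% = +1.93 pp.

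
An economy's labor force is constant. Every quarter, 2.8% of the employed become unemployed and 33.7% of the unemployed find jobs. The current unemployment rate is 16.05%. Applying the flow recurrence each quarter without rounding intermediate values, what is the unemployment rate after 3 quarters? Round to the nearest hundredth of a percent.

Unemployment rate after three quarters ≈ 9.82%.

With a fixed labor force, u_{t+1} = u_t + s·(1−u_t) − f·u_t = u_t·(1−s−f) + s.
Here 1−s−f = 0.635 and s = 0.028.
u_1 = 0.160500 × 0.635 + 0.028 = 0.129918.
u_2 = 0.129918 × 0.635 + 0.028 = 0.110498.
u_3 = 0.110498 × 0.635 + 0.028 = 0.098166.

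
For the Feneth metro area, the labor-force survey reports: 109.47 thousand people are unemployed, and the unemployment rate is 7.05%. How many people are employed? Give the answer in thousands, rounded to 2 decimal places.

About 1,443.30 thousand are employed.

Labor force = U / u = 109.47 / 0.0705 ≈ 1,552.77 thousand.
Employed = labor force − unemployed = 1,552.77 − 109.47 = 1,443.30 thousand.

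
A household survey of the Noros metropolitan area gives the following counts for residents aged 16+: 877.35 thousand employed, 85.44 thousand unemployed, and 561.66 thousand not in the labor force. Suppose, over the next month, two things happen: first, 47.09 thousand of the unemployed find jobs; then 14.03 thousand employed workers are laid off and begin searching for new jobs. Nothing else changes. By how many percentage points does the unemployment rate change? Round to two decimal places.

The unemployment rate changes by −3.43 percentage points.

Initially, labor force = 877.35 + 85.44 = 962.79 thousand, so u = 85.44/962.79 = 8.87%.
After the first change, unemployed falls and employed rises by 47.09; labor force unchanged → E = 924.44, U = 38.35, labor force = 962.79 thousand.
After the second change, employed falls and unemployed rises by 14.03; labor force unchanged → E = 910.41, U = 52.38, labor force = 962.79 thousand.
New unemployment rate = 52.38 / 962.79 = 5.44%.
Change = 5.44% − 8.87% = −3.43 percentage points.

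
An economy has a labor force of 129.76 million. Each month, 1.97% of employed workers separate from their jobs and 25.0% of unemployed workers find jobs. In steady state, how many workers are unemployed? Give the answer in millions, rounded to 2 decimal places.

About 9.48 million are unemployed in steady state.

Steady-state unemployment rate u* = s/(s+f) = 1.97/(1.97+25.0) = 0.073044.
Unemployed = u* × labor force = 0.073044 × 129.76 ≈ 9.48 million.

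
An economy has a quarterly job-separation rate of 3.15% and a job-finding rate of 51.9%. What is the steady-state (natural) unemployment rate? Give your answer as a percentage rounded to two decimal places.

Steady-state unemployment rate ≈ 5.72%.

At steady state the flows balance: s·E = f·U, so U/(E+U) = s/(s+f).
u* = 3.15 / (3.15 + 51.9) = 3.15 / 55.05 = 5.72%.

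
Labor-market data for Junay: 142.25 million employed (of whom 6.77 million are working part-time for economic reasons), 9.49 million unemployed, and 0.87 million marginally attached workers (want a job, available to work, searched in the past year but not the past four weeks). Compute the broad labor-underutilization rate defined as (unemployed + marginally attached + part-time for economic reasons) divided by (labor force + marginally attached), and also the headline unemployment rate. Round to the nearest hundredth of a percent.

Labor force = 142.25 + 9.49 = 151.74 million.
Numerator = 9.49 + 0.87 + 6.77 = 17.13 million.
Denominator = 151.74 + 0.87 = 152.61 million.
Broad rate = 17.13 / 152.61 = 11.22%.
Headline unemployment rate = 9.49 / 151.74 = 6.25%.

Broad underutilization rate ≈ 11.22%; headline unemployment rate ≈ 6.25%.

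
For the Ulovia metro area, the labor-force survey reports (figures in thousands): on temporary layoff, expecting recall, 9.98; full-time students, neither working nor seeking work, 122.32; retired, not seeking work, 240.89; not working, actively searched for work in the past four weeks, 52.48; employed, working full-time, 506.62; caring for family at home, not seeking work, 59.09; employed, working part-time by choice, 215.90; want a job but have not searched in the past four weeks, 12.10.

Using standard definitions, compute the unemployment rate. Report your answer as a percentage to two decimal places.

Unemployment rate ≈ 7.96%.

Employed = 506.62 + 215.90 = 722.52 thousand.
Unemployed = 9.98 + 52.48 = 62.46 thousand (jobless and actively searching, or on temporary layoff).
Labor force = 722.52 + 62.46 = 784.98 thousand.
Unemployment rate = 62.46 / 784.98 = 7.96%.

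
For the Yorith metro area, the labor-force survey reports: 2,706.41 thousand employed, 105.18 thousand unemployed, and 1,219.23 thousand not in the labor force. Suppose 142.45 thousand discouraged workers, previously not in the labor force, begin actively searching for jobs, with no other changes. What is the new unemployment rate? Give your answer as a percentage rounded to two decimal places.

New unemployment rate ≈ 8.38%.

Initially, labor force = 2,706.41 + 105.18 = 2,811.59 thousand, so u = 105.18/2,811.59 = 3.74%.
After the change, unemployed and labor force both rise by 142.45 → E = 2,706.41, U = 247.63, labor force = 2,954.04 thousand.
New unemployment rate = 247.63 / 2,954.04 = 8.38%.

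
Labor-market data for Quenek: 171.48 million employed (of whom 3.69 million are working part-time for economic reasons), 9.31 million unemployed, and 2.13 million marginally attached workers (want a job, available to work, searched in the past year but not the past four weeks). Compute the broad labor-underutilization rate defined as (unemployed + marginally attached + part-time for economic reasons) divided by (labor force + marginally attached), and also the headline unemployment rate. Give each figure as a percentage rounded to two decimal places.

Broad underutilization rate ≈ 8.27%; headline unemployment rate ≈ 5.15%.

Labor force = 171.48 + 9.31 = 180.79 million.
Numerator = 9.31 + 2.13 + 3.69 = 15.13 million.
Denominator = 180.79 + 2.13 = 182.92 million.
Broad rate = 15.13 / 182.92 = 8.27%.
Headline unemployment rate = 9.31 / 180.79 = 5.15%.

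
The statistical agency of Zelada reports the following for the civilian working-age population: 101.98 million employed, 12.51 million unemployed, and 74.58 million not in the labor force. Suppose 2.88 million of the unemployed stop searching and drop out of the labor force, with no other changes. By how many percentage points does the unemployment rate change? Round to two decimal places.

The unemployment rate changes by −2.30 percentage points.

Initially, labor force = 101.98 + 12.51 = 114.49 million, so u = 12.51/114.49 = 10.93%.
After the change, unemployed and labor force both fall by 2.88 → E = 101.98, U = 9.63, labor force = 111.61 million.
New unemployment rate = 9.63 / 111.61 = 8.63%.
Change = 8.63% − 10.93% = −2.30 percentage points.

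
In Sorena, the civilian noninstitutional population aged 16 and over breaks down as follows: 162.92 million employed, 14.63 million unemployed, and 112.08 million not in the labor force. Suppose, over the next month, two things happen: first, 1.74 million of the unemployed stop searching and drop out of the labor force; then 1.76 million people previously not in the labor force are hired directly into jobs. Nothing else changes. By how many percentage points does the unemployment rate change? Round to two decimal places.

Initially, labor force = 162.92 + 14.63 = 177.55 million, so u = 14.63/177.55 = 8.24%.
After the first change, unemployed and labor force both fall by 1.74 → E = 162.92, U = 12.89, labor force = 175.81 million.
After the second change, employed and labor force both rise by 1.76; unemployed unchanged → E = 164.68, U = 12.89, labor force = 177.57 million.
New unemployment rate = 12.89 / 177.57 = 7.26%.
Change = 7.26% − 8.24% = −0.98 percentage points.

The unemployment rate changes by −0.98 percentage points.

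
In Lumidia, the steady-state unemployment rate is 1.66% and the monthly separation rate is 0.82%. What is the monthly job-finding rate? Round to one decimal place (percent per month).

Job-finding rate ≈ 48.6% per month.

From u* = s/(s+f): f = s·(1−u)/u.
f = 0.82 × (1 − 0.0166) / 0.0166 = 0.8064 / 0.0166 ≈ 48.6% per month.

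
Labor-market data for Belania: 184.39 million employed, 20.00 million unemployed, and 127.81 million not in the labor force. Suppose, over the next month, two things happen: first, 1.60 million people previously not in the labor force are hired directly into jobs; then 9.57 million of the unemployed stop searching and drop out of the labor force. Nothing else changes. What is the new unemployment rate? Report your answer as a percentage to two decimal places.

Initially, labor force = 184.39 + 20.00 = 204.39 million, so u = 20.00/204.39 = 9.79%.
After the first change, employed and labor force both rise by 1.60; unemployed unchanged → E = 185.99, U = 20.00, labor force = 205.99 million.
After the second change, unemployed and labor force both fall by 9.57 → E = 185.99, U = 10.43, labor force = 196.42 million.
New unemployment rate = 10.43 / 196.42 = 5.31%.

New unemployment rate ≈ 5.31%.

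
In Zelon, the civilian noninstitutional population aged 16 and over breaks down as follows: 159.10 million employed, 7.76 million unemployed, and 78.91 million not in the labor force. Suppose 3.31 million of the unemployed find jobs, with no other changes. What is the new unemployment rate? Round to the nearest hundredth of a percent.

Initially, labor force = 159.10 + 7.76 = 166.86 million, so u = 7.76/166.86 = 4.65%.
After the change, unemployed falls and employed rises by 3.31; labor force unchanged → E = 162.41, U = 4.45, labor force = 166.86 million.
New unemployment rate = 4.45 / 166.86 = 2.67%.

New unemployment rate ≈ 2.67%.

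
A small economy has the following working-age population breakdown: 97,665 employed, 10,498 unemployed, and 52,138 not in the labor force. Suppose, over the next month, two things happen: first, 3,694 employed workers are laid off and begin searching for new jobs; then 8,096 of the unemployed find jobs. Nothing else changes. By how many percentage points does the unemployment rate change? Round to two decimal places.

The unemployment rate changes by −4.07 percentage points.

Initially, labor force = 97,665 + 10,498 = 108,163, so u = 10,498/108,163 = 9.71%.
After the first change, employed falls and unemployed rises by 3,694; labor force unchanged → E = 93,971, U = 14,192, labor force = 108,163.
After the second change, unemployed falls and employed rises by 8,096; labor force unchanged → E = 102,067, U = 6,096, labor force = 108,163.
New unemployment rate = 6,096 / 108,163 = 5.64%.
Change = 5.64% − 9.71% = −4.07 percentage points.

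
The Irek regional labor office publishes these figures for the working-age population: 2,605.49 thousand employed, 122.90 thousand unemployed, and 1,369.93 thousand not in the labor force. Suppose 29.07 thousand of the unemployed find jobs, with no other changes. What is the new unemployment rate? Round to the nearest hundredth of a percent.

New unemployment rate ≈ 3.44%.

Initially, labor force = 2,605.49 + 122.90 = 2,728.39 thousand, so u = 122.90/2,728.39 = 4.50%.
After the change, unemployed falls and employed rises by 29.07; labor force unchanged → E = 2,634.56, U = 93.83, labor force = 2,728.39 thousand.
New unemployment rate = 93.83 / 2,728.39 = 3.44%.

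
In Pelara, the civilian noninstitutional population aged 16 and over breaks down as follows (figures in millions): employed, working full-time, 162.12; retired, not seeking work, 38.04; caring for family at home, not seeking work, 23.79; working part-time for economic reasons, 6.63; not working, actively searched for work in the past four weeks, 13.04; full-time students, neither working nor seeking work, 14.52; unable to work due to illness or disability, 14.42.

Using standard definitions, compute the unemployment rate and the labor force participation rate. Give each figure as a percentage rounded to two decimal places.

Employed = 162.12 + 6.63 = 168.75 million (anyone who worked, including part-time for economic reasons, counts as employed).
Unemployed = 13.04 million.
Labor force = 168.75 + 13.04 = 181.79 million.
Not in labor force = 38.04 + 23.79 + 14.52 + 14.42 = 90.77 million (those not working and not actively searching are outside the labor force).
Civilian working-age population = 181.79 + 90.77 = 272.56 million.
Unemployment rate = 13.04 / 181.79 = 7.17%.
Labor force participation rate = 181.79 / 272.56 = 66.70%.

Unemployment rate ≈ 7.17%; labor force participation rate ≈ 66.70%.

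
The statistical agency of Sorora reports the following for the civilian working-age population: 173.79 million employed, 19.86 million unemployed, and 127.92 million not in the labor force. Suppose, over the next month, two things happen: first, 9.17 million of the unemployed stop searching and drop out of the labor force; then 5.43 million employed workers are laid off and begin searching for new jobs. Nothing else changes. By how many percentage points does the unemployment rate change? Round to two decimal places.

The unemployment rate changes by −1.52 percentage points.

Initially, labor force = 173.79 + 19.86 = 193.65 million, so u = 19.86/193.65 = 10.26%.
After the first change, unemployed and labor force both fall by 9.17 → E = 173.79, U = 10.69, labor force = 184.48 million.
After the second change, employed falls and unemployed rises by 5.43; labor force unchanged → E = 168.36, U = 16.12, labor force = 184.48 million.
New unemployment rate = 16.12 / 184.48 = 8.74%.
Change = 8.74% − 10.26% = −1.52 percentage points.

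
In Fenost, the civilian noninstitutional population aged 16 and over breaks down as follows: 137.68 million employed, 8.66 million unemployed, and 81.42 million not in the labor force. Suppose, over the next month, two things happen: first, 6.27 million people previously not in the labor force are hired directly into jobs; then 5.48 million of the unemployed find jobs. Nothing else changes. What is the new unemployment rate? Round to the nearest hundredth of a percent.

Initially, labor force = 137.68 + 8.66 = 146.34 million, so u = 8.66/146.34 = 5.92%.
After the first change, employed and labor force both rise by 6.27; unemployed unchanged → E = 143.95, U = 8.66, labor force = 152.61 million.
After the second change, unemployed falls and employed rises by 5.48; labor force unchanged → E = 149.43, U = 3.18, labor force = 152.61 million.
New unemployment rate = 3.18 / 152.61 = 2.08%.

New unemployment rate ≈ 2.08%.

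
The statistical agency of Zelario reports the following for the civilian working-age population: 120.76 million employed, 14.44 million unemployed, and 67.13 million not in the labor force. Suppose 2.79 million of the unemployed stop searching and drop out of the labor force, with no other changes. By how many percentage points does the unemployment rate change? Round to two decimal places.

Initially, labor force = 120.76 + 14.44 = 135.20 million, so u = 14.44/135.20 = 10.68%.
After the change, unemployed and labor force both fall by 2.79 → E = 120.76, U = 11.65, labor force = 132.41 million.
New unemployment rate = 11.65 / 132.41 = 8.80%.
Change = 8.80% − 10.68% = −1.88 percentage points.

The unemployment rate changes by −1.88 percentage points.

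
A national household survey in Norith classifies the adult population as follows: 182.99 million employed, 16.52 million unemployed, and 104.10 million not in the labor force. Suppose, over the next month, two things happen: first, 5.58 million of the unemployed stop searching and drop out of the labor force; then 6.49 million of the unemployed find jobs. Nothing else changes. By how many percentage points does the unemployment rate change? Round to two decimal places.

The unemployment rate changes by −5.99 percentage points.

Initially, labor force = 182.99 + 16.52 = 199.51 million, so u = 16.52/199.51 = 8.28%.
After the first change, unemployed and labor force both fall by 5.58 → E = 182.99, U = 10.94, labor force = 193.93 million.
After the second change, unemployed falls and employed rises by 6.49; labor force unchanged → E = 189.48, U = 4.45, labor force = 193.93 million.
New unemployment rate = 4.45 / 193.93 = 2.29%.
Change = 2.29% − 8.28% = −5.99 percentage points.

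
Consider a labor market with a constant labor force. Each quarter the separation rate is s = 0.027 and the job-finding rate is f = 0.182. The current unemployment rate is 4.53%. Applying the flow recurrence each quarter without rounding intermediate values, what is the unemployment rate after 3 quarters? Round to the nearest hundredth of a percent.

Unemployment rate after three quarters ≈ 8.77%.

With a fixed labor force, u_{t+1} = u_t + s·(1−u_t) − f·u_t = u_t·(1−s−f) + s.
Here 1−s−f = 0.791 and s = 0.027.
u_1 = 0.045300 × 0.791 + 0.027 = 0.062832.
u_2 = 0.062832 × 0.791 + 0.027 = 0.076700.
u_3 = 0.076700 × 0.791 + 0.027 = 0.087670.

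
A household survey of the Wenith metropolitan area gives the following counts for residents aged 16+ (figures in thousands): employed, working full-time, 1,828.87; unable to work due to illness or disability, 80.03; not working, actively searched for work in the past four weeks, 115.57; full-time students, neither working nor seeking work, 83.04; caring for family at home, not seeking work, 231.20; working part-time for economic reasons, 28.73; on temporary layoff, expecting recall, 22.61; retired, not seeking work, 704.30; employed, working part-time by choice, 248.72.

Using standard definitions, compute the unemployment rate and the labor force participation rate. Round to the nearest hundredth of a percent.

Employed = 1,828.87 + 28.73 + 248.72 = 2,106.32 thousand (anyone who worked, including part-time for economic reasons, counts as employed).
Unemployed = 115.57 + 22.61 = 138.18 thousand (jobless and actively searching, or on temporary layoff).
Labor force = 2,106.32 + 138.18 = 2,244.50 thousand.
Not in labor force = 80.03 + 83.04 + 231.20 + 704.30 = 1,098.57 thousand (those not working and not actively searching are outside the labor force).
Civilian working-age population = 2,244.50 + 1,098.57 = 3,343.07 thousand.
Unemployment rate = 138.18 / 2,244.50 = 6.16%.
Labor force participation rate = 2,244.50 / 3,343.07 = 67.14%.

Unemployment rate ≈ 6.16%; labor force participation rate ≈ 67.14%.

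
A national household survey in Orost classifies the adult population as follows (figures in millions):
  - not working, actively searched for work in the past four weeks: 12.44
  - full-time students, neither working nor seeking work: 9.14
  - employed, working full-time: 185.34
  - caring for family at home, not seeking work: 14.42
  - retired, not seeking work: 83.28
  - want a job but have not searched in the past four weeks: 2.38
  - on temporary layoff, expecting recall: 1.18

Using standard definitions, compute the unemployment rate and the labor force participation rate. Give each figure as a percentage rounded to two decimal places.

Unemployment rate ≈ 6.85%; labor force participation rate ≈ 64.56%.

Employed = 185.34 million.
Unemployed = 12.44 + 1.18 = 13.62 million (jobless and actively searching, or on temporary layoff).
Labor force = 185.34 + 13.62 = 198.96 million.
Not in labor force = 9.14 + 14.42 + 83.28 + 2.38 = 109.22 million (those not working and not actively searching are outside the labor force — including those who want a job but have given up searching).
Civilian working-age population = 198.96 + 109.22 = 308.18 million.
Unemployment rate = 13.62 / 198.96 = 6.85%.
Labor force participation rate = 198.96 / 308.18 = 64.56%.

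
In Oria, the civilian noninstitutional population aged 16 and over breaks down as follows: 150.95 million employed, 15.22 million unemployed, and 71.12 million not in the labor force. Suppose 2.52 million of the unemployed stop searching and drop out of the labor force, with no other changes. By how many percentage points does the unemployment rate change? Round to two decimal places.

Initially, labor force = 150.95 + 15.22 = 166.17 million, so u = 15.22/166.17 = 9.16%.
After the change, unemployed and labor force both fall by 2.52 → E = 150.95, U = 12.70, labor force = 163.65 million.
New unemployment rate = 12.70 / 163.65 = 7.76%.
Change = 7.76% − 9.16% = −1.40 percentage points.

The unemployment rate changes by −1.40 percentage points.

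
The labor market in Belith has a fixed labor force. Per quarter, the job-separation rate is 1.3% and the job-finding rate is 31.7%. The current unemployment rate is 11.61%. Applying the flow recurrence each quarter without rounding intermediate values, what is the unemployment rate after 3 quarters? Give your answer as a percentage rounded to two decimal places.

With a fixed labor force, u_{t+1} = u_t + s·(1−u_t) − f·u_t = u_t·(1−s−f) + s.
Here 1−s−f = 0.670 and s = 0.013.
u_1 = 0.116100 × 0.670 + 0.013 = 0.090787.
u_2 = 0.090787 × 0.670 + 0.013 = 0.073827.
u_3 = 0.073827 × 0.670 + 0.013 = 0.062464.

Unemployment rate after three quarters ≈ 6.25%.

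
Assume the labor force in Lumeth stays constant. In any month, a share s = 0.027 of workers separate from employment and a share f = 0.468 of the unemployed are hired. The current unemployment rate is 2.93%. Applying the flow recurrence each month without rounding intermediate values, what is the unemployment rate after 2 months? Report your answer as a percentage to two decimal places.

With a fixed labor force, u_{t+1} = u_t + s·(1−u_t) − f·u_t = u_t·(1−s−f) + s.
Here 1−s−f = 0.505 and s = 0.027.
u_1 = 0.029300 × 0.505 + 0.027 = 0.041797.
u_2 = 0.041797 × 0.505 + 0.027 = 0.048107.

Unemployment rate after two months ≈ 4.81%.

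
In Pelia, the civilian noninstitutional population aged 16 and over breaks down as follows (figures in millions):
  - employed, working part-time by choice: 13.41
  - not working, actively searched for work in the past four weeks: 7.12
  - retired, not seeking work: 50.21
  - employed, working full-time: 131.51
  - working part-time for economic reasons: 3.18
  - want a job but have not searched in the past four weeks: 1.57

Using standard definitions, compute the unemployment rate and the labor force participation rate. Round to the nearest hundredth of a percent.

Employed = 13.41 + 131.51 + 3.18 = 148.10 million (anyone who worked, including part-time for economic reasons, counts as employed).
Unemployed = 7.12 million.
Labor force = 148.10 + 7.12 = 155.22 million.
Not in labor force = 50.21 + 1.57 = 51.78 million (those not working and not actively searching are outside the labor force — including those who want a job but have given up searching).
Civilian working-age population = 155.22 + 51.78 = 207.00 million.
Unemployment rate = 7.12 / 155.22 = 4.59%.
Labor force participation rate = 155.22 / 207.00 = 74.99%.

Unemployment rate ≈ 4.59%; labor force participation rate ≈ 74.99%.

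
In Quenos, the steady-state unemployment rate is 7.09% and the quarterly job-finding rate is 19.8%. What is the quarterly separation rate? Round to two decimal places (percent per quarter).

From u* = s/(s+f): s = u·f/(1−u).
s = 0.0709 × 19.8 / (1 − 0.0709) = 1.4038 / 0.9291 ≈ 1.51% per quarter.

Separation rate ≈ 1.51% per quarter.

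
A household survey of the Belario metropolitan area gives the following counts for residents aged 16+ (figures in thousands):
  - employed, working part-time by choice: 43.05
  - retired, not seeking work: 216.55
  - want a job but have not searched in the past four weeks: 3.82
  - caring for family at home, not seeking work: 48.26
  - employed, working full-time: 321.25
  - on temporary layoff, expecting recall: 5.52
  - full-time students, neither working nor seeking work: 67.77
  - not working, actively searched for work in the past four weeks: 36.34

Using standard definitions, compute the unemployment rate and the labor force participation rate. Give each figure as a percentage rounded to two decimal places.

Unemployment rate ≈ 10.31%; labor force participation rate ≈ 54.70%.

Employed = 43.05 + 321.25 = 364.30 thousand.
Unemployed = 5.52 + 36.34 = 41.86 thousand (jobless and actively searching, or on temporary layoff).
Labor force = 364.30 + 41.86 = 406.16 thousand.
Not in labor force = 216.55 + 3.82 + 48.26 + 67.77 = 336.40 thousand (those not working and not actively searching are outside the labor force — including those who want a job but have given up searching).
Civilian working-age population = 406.16 + 336.40 = 742.56 thousand.
Unemployment rate = 41.86 / 406.16 = 10.31%.
Labor force participation rate = 406.16 / 742.56 = 54.70%.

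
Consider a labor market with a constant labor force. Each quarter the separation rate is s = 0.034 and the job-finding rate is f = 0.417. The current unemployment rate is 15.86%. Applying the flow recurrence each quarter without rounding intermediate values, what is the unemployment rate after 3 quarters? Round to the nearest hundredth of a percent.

Unemployment rate after three quarters ≈ 8.92%.

With a fixed labor force, u_{t+1} = u_t + s·(1−u_t) − f·u_t = u_t·(1−s−f) + s.
Here 1−s−f = 0.549 and s = 0.034.
u_1 = 0.158600 × 0.549 + 0.034 = 0.121071.
u_2 = 0.121071 × 0.549 + 0.034 = 0.100468.
u_3 = 0.100468 × 0.549 + 0.034 = 0.089157.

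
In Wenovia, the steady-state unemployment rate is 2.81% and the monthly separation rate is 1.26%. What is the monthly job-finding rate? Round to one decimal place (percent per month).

From u* = s/(s+f): f = s·(1−u)/u.
f = 1.26 × (1 − 0.0281) / 0.0281 = 1.2246 / 0.0281 ≈ 43.6% per month.

Job-finding rate ≈ 43.6% per month.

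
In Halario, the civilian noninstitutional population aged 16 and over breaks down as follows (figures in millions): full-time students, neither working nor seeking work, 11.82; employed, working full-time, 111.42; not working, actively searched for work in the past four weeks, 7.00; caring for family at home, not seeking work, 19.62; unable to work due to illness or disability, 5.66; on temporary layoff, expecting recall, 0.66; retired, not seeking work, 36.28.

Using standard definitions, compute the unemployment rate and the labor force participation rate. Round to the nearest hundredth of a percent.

Unemployment rate ≈ 6.43%; labor force participation rate ≈ 61.87%.

Employed = 111.42 million.
Unemployed = 7.00 + 0.66 = 7.66 million (jobless and actively searching, or on temporary layoff).
Labor force = 111.42 + 7.66 = 119.08 million.
Not in labor force = 11.82 + 19.62 + 5.66 + 36.28 = 73.38 million (those not working and not actively searching are outside the labor force).
Civilian working-age population = 119.08 + 73.38 = 192.46 million.
Unemployment rate = 7.66 / 119.08 = 6.43%.
Labor force participation rate = 119.08 / 192.46 = 61.87%.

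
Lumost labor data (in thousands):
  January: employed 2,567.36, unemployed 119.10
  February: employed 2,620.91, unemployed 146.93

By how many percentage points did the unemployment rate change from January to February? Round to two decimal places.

The unemployment rate changed by +0.88 percentage points.

January: labor force = 2,567.36 + 119.10 = 2,686.46; u = 119.10/2,686.46 = 4.43%.
February: labor force = 2,620.91 + 146.93 = 2,767.84; u = 146.93/2,767.84 = 5.31%.
Change = 5.31% − 4.43% = +0.88 pp.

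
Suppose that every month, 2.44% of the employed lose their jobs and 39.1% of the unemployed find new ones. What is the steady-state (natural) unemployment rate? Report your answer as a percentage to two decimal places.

At steady state the flows balance: s·E = f·U, so U/(E+U) = s/(s+f).
u* = 2.44 / (2.44 + 39.1) = 2.44 / 41.54 = 5.87%.

Steady-state unemployment rate ≈ 5.87%.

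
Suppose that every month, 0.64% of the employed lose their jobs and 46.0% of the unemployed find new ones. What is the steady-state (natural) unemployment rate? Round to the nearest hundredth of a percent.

Steady-state unemployment rate ≈ 1.37%.

At steady state the flows balance: s·E = f·U, so U/(E+U) = s/(s+f).
u* = 0.64 / (0.64 + 46.0) = 0.64 / 46.64 = 1.37%.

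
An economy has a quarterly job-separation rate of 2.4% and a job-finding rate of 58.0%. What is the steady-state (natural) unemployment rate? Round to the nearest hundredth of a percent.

Steady-state unemployment rate ≈ 3.97%.

At steady state the flows balance: s·E = f·U, so U/(E+U) = s/(s+f).
u* = 2.4 / (2.4 + 58.0) = 2.4 / 60.40 = 3.97%.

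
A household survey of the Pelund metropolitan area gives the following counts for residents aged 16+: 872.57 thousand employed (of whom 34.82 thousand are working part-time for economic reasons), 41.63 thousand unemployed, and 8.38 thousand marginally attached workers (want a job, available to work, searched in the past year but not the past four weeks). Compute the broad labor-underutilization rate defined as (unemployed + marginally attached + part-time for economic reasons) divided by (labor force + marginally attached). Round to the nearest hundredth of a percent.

Broad underutilization rate ≈ 9.19%.

Labor force = 872.57 + 41.63 = 914.20 thousand.
Numerator = 41.63 + 8.38 + 34.82 = 84.83 thousand.
Denominator = 914.20 + 8.38 = 922.58 thousand.
Broad rate = 84.83 / 922.58 = 9.19%.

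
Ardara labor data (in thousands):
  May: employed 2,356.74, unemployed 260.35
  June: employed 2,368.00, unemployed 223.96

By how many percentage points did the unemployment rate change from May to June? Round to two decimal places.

May: labor force = 2,356.74 + 260.35 = 2,617.09; u = 260.35/2,617.09 = 9.95%.
June: labor force = 2,368.00 + 223.96 = 2,591.96; u = 223.96/2,591.96 = 8.64%.
Change = 8.64% − 9.95% = −1.31 pp.

The unemployment rate changed by −1.31 percentage points.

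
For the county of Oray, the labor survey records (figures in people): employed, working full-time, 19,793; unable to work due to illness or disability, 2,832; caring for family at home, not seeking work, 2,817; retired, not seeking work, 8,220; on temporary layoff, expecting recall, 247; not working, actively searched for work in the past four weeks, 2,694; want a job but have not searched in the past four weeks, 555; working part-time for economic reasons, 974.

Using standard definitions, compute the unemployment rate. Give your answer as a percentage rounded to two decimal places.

Unemployment rate ≈ 12.41%.

Employed = 19,793 + 974 = 20,767 (anyone who worked, including part-time for economic reasons, counts as employed).
Unemployed = 247 + 2,694 = 2,941 (jobless and actively searching, or on temporary layoff).
Labor force = 20,767 + 2,941 = 23,708.
Unemployment rate = 2,941 / 23,708 = 12.41%.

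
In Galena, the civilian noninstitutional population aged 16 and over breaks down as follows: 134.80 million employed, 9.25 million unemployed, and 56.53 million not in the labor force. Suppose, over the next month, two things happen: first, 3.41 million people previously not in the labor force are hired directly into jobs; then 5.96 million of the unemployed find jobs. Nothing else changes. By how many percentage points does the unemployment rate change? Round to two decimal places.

Initially, labor force = 134.80 + 9.25 = 144.05 million, so u = 9.25/144.05 = 6.42%.
After the first change, employed and labor force both rise by 3.41; unemployed unchanged → E = 138.21, U = 9.25, labor force = 147.46 million.
After the second change, unemployed falls and employed rises by 5.96; labor force unchanged → E = 144.17, U = 3.29, labor force = 147.46 million.
New unemployment rate = 3.29 / 147.46 = 2.23%.
Change = 2.23% − 6.42% = −4.19 percentage points.

The unemployment rate changes by −4.19 percentage points.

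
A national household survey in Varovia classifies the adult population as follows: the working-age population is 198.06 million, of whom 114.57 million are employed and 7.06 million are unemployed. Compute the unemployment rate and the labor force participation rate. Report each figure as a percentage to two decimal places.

Unemployment rate ≈ 5.80%; labor force participation rate ≈ 61.41%.

Labor force = employed + unemployed = 114.57 + 7.06 = 121.63 million.
Unemployment rate = 7.06 / 121.63 = 5.80%.
Labor force participation rate = 121.63 / 198.06 = 61.41%.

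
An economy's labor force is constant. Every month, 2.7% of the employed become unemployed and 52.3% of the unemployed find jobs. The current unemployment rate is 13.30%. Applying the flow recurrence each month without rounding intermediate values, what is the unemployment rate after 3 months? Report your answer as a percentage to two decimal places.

With a fixed labor force, u_{t+1} = u_t + s·(1−u_t) − f·u_t = u_t·(1−s−f) + s.
Here 1−s−f = 0.450 and s = 0.027.
u_1 = 0.133000 × 0.450 + 0.027 = 0.086850.
u_2 = 0.086850 × 0.450 + 0.027 = 0.066083.
u_3 = 0.066083 × 0.450 + 0.027 = 0.056737.

Unemployment rate after three months ≈ 5.67%.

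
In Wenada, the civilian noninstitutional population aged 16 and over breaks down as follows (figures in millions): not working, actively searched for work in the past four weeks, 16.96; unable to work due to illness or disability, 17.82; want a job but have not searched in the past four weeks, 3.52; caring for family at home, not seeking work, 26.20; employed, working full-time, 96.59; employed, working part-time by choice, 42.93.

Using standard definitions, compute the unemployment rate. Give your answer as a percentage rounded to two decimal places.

Employed = 96.59 + 42.93 = 139.52 million.
Unemployed = 16.96 million.
Labor force = 139.52 + 16.96 = 156.48 million.
Unemployment rate = 16.96 / 156.48 = 10.84%.

Unemployment rate ≈ 10.84%.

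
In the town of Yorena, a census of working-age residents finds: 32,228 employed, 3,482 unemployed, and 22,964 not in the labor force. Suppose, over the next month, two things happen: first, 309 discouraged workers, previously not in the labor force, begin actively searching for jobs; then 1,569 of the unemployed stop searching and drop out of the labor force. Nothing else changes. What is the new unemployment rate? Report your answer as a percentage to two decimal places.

Initially, labor force = 32,228 + 3,482 = 35,710, so u = 3,482/35,710 = 9.75%.
After the first change, unemployed and labor force both rise by 309 → E = 32,228, U = 3,791, labor force = 36,019.
After the second change, unemployed and labor force both fall by 1,569 → E = 32,228, U = 2,222, labor force = 34,450.
New unemployment rate = 2,222 / 34,450 = 6.45%.

New unemployment rate ≈ 6.45%.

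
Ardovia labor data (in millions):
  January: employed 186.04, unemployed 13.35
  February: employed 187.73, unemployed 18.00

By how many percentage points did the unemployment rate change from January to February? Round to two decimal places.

The unemployment rate changed by +2.05 percentage points.

January: labor force = 186.04 + 13.35 = 199.39; u = 13.35/199.39 = 6.70%.
February: labor force = 187.73 + 18.00 = 205.73; u = 18.00/205.73 = 8.75%.
Change = 8.75% − 6.70% = +2.05 pp.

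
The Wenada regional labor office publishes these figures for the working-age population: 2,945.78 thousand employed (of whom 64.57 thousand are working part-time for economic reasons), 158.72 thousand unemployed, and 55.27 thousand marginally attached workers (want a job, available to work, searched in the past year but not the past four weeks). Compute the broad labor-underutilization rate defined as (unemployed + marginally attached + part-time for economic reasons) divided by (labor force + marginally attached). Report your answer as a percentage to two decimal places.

Labor force = 2,945.78 + 158.72 = 3,104.50 thousand.
Numerator = 158.72 + 55.27 + 64.57 = 278.56 thousand.
Denominator = 3,104.50 + 55.27 = 3,159.77 thousand.
Broad rate = 278.56 / 3,159.77 = 8.82%.

Broad underutilization rate ≈ 8.82%.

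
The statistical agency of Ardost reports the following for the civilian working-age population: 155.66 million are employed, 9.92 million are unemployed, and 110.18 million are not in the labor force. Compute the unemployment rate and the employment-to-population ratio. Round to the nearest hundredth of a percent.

Labor force = employed + unemployed = 155.66 + 9.92 = 165.58 million.
Working-age population = 165.58 + 110.18 = 275.76 million.
Unemployment rate = 9.92 / 165.58 = 5.99%.
Employment-population ratio = 155.66 / 275.76 = 56.45%.

Unemployment rate ≈ 5.99%; employment-population ratio ≈ 56.45%.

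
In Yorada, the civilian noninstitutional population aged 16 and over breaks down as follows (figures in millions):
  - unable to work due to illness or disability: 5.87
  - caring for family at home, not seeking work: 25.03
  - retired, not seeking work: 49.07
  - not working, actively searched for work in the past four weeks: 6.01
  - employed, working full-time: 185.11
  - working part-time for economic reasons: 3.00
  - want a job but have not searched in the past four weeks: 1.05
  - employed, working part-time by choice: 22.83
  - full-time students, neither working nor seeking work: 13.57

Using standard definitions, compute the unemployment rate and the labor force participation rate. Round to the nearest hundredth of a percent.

Employed = 185.11 + 3.00 + 22.83 = 210.94 million (anyone who worked, including part-time for economic reasons, counts as employed).
Unemployed = 6.01 million.
Labor force = 210.94 + 6.01 = 216.95 million.
Not in labor force = 5.87 + 25.03 + 49.07 + 1.05 + 13.57 = 94.59 million (those not working and not actively searching are outside the labor force — including those who want a job but have given up searching).
Civilian working-age population = 216.95 + 94.59 = 311.54 million.
Unemployment rate = 6.01 / 216.95 = 2.77%.
Labor force participation rate = 216.95 / 311.54 = 69.64%.

Unemployment rate ≈ 2.77%; labor force participation rate ≈ 69.64%.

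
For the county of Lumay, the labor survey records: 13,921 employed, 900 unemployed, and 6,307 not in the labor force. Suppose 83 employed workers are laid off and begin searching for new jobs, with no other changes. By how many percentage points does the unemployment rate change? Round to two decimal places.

Initially, labor force = 13,921 + 900 = 14,821, so u = 900/14,821 = 6.07%.
After the change, employed falls and unemployed rises by 83; labor force unchanged → E = 13,838, U = 983, labor force = 14,821.
New unemployment rate = 983 / 14,821 = 6.63%.
Change = 6.63% − 6.07% = +0.56 percentage points.

The unemployment rate changes by +0.56 percentage points.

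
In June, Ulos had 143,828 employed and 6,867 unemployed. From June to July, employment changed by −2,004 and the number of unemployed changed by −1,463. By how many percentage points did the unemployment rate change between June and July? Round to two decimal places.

The unemployment rate changed by −0.89 percentage points.

June: labor force = 143,828 + 6,867 = 150,695; u = 6,867/150,695 = 4.56%.
July: labor force = 141,824 + 5,404 = 147,228; u = 5,404/147,228 = 3.67%.
Change = 3.67% − 4.56% = −0.89 pp.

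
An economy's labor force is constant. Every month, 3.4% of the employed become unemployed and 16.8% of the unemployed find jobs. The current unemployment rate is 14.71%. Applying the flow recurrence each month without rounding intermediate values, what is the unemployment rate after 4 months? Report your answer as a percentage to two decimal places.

Unemployment rate after four months ≈ 15.97%.

With a fixed labor force, u_{t+1} = u_t + s·(1−u_t) − f·u_t = u_t·(1−s−f) + s.
Here 1−s−f = 0.798 and s = 0.034.
u_1 = 0.147100 × 0.798 + 0.034 = 0.151386.
u_2 = 0.151386 × 0.798 + 0.034 = 0.154806.
u_3 = 0.154806 × 0.798 + 0.034 = 0.157535.
u_4 = 0.157535 × 0.798 + 0.034 = 0.159713.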